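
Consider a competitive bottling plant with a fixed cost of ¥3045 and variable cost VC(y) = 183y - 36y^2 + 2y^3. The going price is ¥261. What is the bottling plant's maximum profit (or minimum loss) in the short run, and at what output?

Profit = -¥341 at y = 13

AVC = 183 - 36y + 2y^2; min AVC = ¥21 at y = 9. Since P = ¥261 ≥ min AVC, the firm produces.
MC = 183 - 72y + 6y^2. Setting P = MC and taking the root on the rising branch gives y* = 13.
TR = 261·13 = 3393. TC = 3045 + 689 = 3734. Profit = 3393 − 3734 = -¥341.
Shutting down would mean losing the fixed cost of ¥3045, so operating at a loss of ¥341 is better by ¥2704.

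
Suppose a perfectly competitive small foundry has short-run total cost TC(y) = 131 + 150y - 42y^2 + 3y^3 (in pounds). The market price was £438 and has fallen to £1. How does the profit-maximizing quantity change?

AVC = 150 - 42y + 3y^2, minimized at y = 7 where min AVC = £3. MC = 150 - 84y + 9y^2.
At P = £438 ≥ min AVC, set P = MC on the rising branch: y = 12.
At P = £1 < min AVC = £3, price no longer covers variable cost at any output, so the firm shuts down: y = 0.

Output falls from 12 to 0 (the firm shuts down)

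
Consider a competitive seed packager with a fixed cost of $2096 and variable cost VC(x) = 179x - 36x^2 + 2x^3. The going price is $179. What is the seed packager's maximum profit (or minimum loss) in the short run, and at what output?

Profit = -$368 at x = 12

AVC = 179 - 36x + 2x^2 has its minimum $17 at x = 9; price $179 clears that bar, so the firm operates.
With MC = 179 - 72x + 6x^2, P = MC on the upward-sloping part at x* = 12.
TR = 179·12 = 2148. TC = 2096 + 420 = 2516. Profit = 2148 − 2516 = -$368.
Shutting down would mean losing the fixed cost of $2096, so operating at a loss of $368 is better by $1728.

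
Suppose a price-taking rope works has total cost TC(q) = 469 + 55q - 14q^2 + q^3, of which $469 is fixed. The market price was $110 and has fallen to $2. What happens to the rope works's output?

Output falls from 11 to 0 (the firm shuts down)

AVC = 55 - 14q + q^2, minimized at q = 7 where min AVC = $6. MC = 55 - 28q + 3q^2.
With P = $110 above the shutdown price, P = MC gives q = 11.
At P = $2 < min AVC = $6, price no longer covers variable cost at any output, so the firm shuts down: q = 0.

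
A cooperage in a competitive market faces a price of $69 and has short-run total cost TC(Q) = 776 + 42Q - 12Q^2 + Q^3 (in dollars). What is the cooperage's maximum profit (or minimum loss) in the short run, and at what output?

AVC = 42 - 12Q + Q^2 has its minimum $6 at Q = 6; price $69 clears that bar, so the firm operates.
MC = 42 - 24Q + 3Q^2. Setting P = MC and taking the root on the rising branch gives Q* = 9.
TR = 69·9 = 621. TC = 776 + 135 = 911. Profit = 621 − 911 = -$290.
Shutting down would mean losing the fixed cost of $776, so operating at a loss of $290 is better by $486.

Profit = -$290 at Q = 9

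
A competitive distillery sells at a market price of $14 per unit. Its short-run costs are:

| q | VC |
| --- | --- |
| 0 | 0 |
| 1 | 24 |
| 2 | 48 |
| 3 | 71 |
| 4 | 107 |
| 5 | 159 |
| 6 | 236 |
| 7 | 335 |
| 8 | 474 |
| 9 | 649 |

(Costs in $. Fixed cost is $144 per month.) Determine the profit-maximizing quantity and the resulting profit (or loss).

q = 0 (shut down); profit = -$144

Tabulate TR − TC: q=0: -144; q=1: -154; q=2: -164; q=3: -173; q=4: -195; q=5: -233; q=6: -296; q=7: -381; q=8: -506; q=9: -667.
Profit is highest at q = 0. Equivalently, the lowest AVC in the table is 71/3 ≈ $23.67 at q = 3, and P = $14 falls below it — price never covers variable cost, so the firm shuts down and loses only its fixed cost.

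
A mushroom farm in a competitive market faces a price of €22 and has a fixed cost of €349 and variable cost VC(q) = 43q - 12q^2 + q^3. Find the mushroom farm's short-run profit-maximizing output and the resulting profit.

AVC = 43 - 12q + q^2 has its minimum €7 at q = 6; price €22 clears that bar, so the firm operates.
With MC = 43 - 24q + 3q^2, P = MC on the upward-sloping part at q* = 7.
TR = 22·7 = 154. TC = 349 + 56 = 405. Profit = 154 − 405 = -€251.
That loss of €251 beats the €349 the firm would lose by shutting down; producing recovers €98 of fixed cost.

Profit = -€251 at q = 7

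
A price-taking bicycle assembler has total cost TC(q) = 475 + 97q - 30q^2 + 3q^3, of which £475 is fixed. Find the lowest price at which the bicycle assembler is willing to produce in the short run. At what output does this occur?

The firm shuts down when price falls below the minimum of average variable cost. AVC = VC/q = 97 - 30q + 3q^2.
dAVC/dq = -30 + 6q = 0 gives q = 5. min AVC = 97 - 30·5 + 3·5^2 = 22.
The firm shuts down for any P below £22.

£22 per unit, at q = 5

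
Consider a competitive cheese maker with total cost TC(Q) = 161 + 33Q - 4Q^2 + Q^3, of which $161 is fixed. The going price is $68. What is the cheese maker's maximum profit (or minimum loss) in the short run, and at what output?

AVC = 33 - 4Q + Q^2; min AVC = $29 at Q = 2. Since P = $68 ≥ min AVC, the firm produces.
MC = 33 - 8Q + 3Q^2. Setting P = MC and taking the root on the rising branch gives Q* = 5.
TR = 68·5 = 340. TC = 161 + 190 = 351. Profit = 340 − 351 = -$11.
That loss of $11 beats the $161 the firm would lose by shutting down; producing recovers $150 of fixed cost.

Profit = -$11 at Q = 5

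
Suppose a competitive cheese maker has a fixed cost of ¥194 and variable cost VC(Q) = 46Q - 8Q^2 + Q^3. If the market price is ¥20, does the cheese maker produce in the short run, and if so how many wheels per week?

Variable cost is VC = 46Q - 8Q^2 + Q^3, so AVC = VC/Q = 46 - 8Q + Q^2 and MC = dTC/dQ = 46 - 16Q + 3Q^2.
AVC hits its minimum where MC = AVC, at Q = 4, giving min AVC = 46 - 8·4 + 4^2 = ¥30.
P = ¥20 lies below min AVC = ¥30; no output level covers variable cost.
Shutting down limits the loss to fixed cost, ¥194.

Shut down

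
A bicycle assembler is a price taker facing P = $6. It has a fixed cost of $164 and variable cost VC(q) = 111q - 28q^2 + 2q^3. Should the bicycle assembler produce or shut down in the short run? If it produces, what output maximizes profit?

Shut down

Variable cost is VC = 111q - 28q^2 + 2q^3, so AVC = VC/q = 111 - 28q + 2q^2 and MC = dTC/dq = 111 - 56q + 6q^2.
AVC hits its minimum where MC = AVC, at q = 7, giving min AVC = 111 - 28·7 + 2·7^2 = $13.
With P < min AVC ($6 < $13), every unit sold adds to the loss.
The firm minimizes its loss by shutting down and losing only its fixed cost of $164.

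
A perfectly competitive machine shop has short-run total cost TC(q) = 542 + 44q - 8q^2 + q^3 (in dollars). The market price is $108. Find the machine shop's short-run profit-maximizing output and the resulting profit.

Profit = -$30 at q = 8

AVC = 44 - 8q + q^2 has its minimum $28 at q = 4; price $108 clears that bar, so the firm operates.
With MC = 44 - 16q + 3q^2, P = MC on the upward-sloping part at q* = 8.
TR = 108·8 = 864. TC = 542 + 352 = 894. Profit = 864 − 894 = -$30.
By producing, the firm covers all variable cost plus $512 of fixed cost; shutting down would lose the full $542.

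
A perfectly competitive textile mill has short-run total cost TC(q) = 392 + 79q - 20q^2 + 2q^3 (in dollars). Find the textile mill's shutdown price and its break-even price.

Shutdown price = $29; break-even price = $93

AVC = 79 - 20q + 2q^2; minimized at q = 5, giving min AVC = $29. That is the shutdown price.
ATC = 392/q + 79 - 20q + 2q^2. Setting dATC/dq = −392/q^2 − 20 + 4q = 0 gives q = 7 (since 4·7^3 − 20·7^2 = 392).
min ATC = 392/7 + 79 − 20·7 + 2·7^2 = $93. That is the break-even price.
For $29 ≤ P < $93 the firm produces at a loss; below $29 it shuts down.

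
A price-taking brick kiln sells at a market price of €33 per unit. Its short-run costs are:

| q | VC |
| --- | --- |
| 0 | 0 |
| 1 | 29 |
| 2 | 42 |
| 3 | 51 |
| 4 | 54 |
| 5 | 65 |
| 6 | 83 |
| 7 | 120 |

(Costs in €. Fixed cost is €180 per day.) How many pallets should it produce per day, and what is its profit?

Profit at each row (π = 33q − TC): q=0: -180; q=1: -176; q=2: -156; q=3: -132; q=4: -102; q=5: -80; q=6: -65; q=7: -69.
Profit is maximized at q = 6. AVC there is 83/6 = €13.83 ≤ P, so producing beats shutting down (which would give -€180).

q = 6; profit = -€65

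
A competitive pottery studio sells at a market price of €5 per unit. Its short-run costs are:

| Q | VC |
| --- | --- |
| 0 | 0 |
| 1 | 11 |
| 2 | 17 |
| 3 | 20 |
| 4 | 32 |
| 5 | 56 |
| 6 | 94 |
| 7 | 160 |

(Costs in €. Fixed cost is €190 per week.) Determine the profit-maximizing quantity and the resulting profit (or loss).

Profit at each row (π = 5Q − TC): Q=0: -190; Q=1: -196; Q=2: -197; Q=3: -195; Q=4: -202; Q=5: -221; Q=6: -254; Q=7: -315.
Profit is highest at Q = 0. Equivalently, the lowest AVC in the table is 20/3 ≈ €6.67 at Q = 3, and P = €5 falls below it — price never covers variable cost, so the firm shuts down and loses only its fixed cost.

Q = 0 (shut down); profit = -€190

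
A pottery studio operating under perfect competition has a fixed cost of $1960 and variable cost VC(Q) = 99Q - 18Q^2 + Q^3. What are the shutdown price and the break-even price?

Shutdown price = $18; break-even price = $183

Shutdown price = min AVC. AVC = 99 - 18Q + Q^2, with vertex at Q = 9 and minimum $18.
ATC = 1960/Q + 99 - 18Q + Q^2. Setting dATC/dQ = −1960/Q^2 − 18 + 2Q = 0 gives Q = 14 (since 2·14^3 − 18·14^2 = 1960).
min ATC = 1960/14 + 99 − 18·14 + 14^2 = $183. That is the break-even price.
Between these two prices the firm operates at a loss; above $183 it earns a profit.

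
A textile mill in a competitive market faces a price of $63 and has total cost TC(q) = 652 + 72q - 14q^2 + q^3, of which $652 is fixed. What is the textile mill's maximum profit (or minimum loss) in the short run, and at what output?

AVC = 72 - 14q + q^2; min AVC = $23 at q = 7. Since P = $63 ≥ min AVC, the firm produces.
MC = 72 - 28q + 3q^2. Setting P = MC and taking the root on the rising branch gives q* = 9.
TR = 63·9 = 567. TC = 652 + 243 = 895. Profit = 567 − 895 = -$328.
By producing, the firm covers all variable cost plus $324 of fixed cost; shutting down would lose the full $652.

Profit = -$328 at q = 9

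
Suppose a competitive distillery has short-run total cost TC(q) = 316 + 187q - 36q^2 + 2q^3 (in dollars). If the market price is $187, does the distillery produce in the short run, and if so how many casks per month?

Produce at q = 12

Variable cost is VC = 187q - 36q^2 + 2q^3, so AVC = VC/q = 187 - 36q + 2q^2 and MC = dTC/dq = 187 - 72q + 6q^2.
AVC hits its minimum where MC = AVC, at q = 9, giving min AVC = 187 - 36·9 + 2·9^2 = $25.
P = $187 exceeds min AVC = $25, so the firm stays open.
Solving P = MC: -72q + 6q^2 = 0 ⇒ q = 0 or 12. On the upward-sloping branch, q* = 12.
Check: AVC at q = 12 is $43 ≤ P, so revenue covers variable cost.
Profit = P·q − TC = 187·12 − 832 = $1412.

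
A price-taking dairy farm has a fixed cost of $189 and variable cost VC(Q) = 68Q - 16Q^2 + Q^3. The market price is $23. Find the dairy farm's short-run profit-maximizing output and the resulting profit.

Profit = -$27 at Q = 9

AVC = 68 - 16Q + Q^2; min AVC = $4 at Q = 8. Since P = $23 ≥ min AVC, the firm produces.
MC = 68 - 32Q + 3Q^2. Setting P = MC and taking the root on the rising branch gives Q* = 9.
TR = 23·9 = 207. TC = 189 + 45 = 234. Profit = 207 − 234 = -$27.
Shutting down would mean losing the fixed cost of $189, so operating at a loss of $27 is better by $162.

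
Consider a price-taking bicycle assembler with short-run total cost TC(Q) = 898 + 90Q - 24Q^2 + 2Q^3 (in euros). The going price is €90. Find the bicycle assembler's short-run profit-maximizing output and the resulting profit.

Profit = -€386 at Q = 8

AVC = 90 - 24Q + 2Q^2; min AVC = €18 at Q = 6. Since P = €90 ≥ min AVC, the firm produces.
MC = 90 - 48Q + 6Q^2. Setting P = MC and taking the root on the rising branch gives Q* = 8.
TR = 90·8 = 720. TC = 898 + 208 = 1106. Profit = 720 − 1106 = -€386.
By producing, the firm covers all variable cost plus €512 of fixed cost; shutting down would lose the full €898.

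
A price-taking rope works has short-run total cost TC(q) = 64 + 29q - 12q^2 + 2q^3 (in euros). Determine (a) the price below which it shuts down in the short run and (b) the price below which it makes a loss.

Shutdown price = €11; break-even price = €29

Shutdown price = min AVC. AVC = 29 - 12q + 2q^2, with vertex at q = 3 and minimum €11.
ATC = 64/q + 29 - 12q + 2q^2. Setting dATC/dq = −64/q^2 − 12 + 4q = 0 gives q = 4 (since 4·4^3 − 12·4^2 = 64).
min ATC = 64/4 + 29 − 12·4 + 2·4^2 = €29. That is the break-even price.
For €11 ≤ P < €29 the firm produces at a loss; below €11 it shuts down.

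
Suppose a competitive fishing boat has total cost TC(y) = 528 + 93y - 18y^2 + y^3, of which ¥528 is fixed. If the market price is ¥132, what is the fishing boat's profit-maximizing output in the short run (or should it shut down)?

Produce at y = 13

Variable cost is VC = 93y - 18y^2 + y^3, so AVC = VC/y = 93 - 18y + y^2 and MC = dTC/dy = 93 - 36y + 3y^2.
The AVC parabola has its vertex at y = 18/2 = 9, where AVC = 93 - 18·9 + 9^2 = ¥12.
Since P = ¥132 ≥ min AVC = ¥12, price covers variable cost and the firm should produce.
Solving P = MC: -39 - 36y + 3y^2 = 0 ⇒ y = -1 or 13. On the upward-sloping branch, y* = 13.
Check: AVC at y = 13 is ¥28 ≤ P, so revenue covers variable cost.
Profit = P·y − TC = 132·13 − 892 = ¥824.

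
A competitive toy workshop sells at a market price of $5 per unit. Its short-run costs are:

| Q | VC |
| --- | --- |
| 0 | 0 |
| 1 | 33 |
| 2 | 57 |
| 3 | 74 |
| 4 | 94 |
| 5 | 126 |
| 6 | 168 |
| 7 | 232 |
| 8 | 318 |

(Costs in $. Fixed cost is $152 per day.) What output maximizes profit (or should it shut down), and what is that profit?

Compute π = P·Q − TC at each output: Q=0: -152; Q=1: -180; Q=2: -199; Q=3: -211; Q=4: -226; Q=5: -253; Q=6: -290; Q=7: -349; Q=8: -430.
Profit is highest at Q = 0. Equivalently, the lowest AVC in the table is 94/4 ≈ $23.50 at Q = 4, and P = $5 falls below it — price never covers variable cost, so the firm shuts down and loses only its fixed cost.

Q = 0 (shut down); profit = -$152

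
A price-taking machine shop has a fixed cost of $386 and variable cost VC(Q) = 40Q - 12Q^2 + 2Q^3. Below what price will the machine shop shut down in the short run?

Short-run supply begins at min AVC. From VC = 40Q - 12Q^2 + 2Q^3, AVC = 40 - 12Q + 2Q^2.
At the minimum of AVC, MC = AVC. MC = 40 - 24Q + 6Q^2; setting MC = AVC gives 4Q^2 - 12Q = 0, so Q = 3. min AVC = 22.
The firm shuts down for any P below $22.

$22 per unit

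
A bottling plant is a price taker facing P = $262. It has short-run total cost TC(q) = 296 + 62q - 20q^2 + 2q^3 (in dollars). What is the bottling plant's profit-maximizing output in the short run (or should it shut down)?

Produce at q = 10

Variable cost is VC = 62q - 20q^2 + 2q^3, so AVC = VC/q = 62 - 20q + 2q^2 and MC = dTC/dq = 62 - 40q + 6q^2.
AVC is minimized where dAVC/dq = -20 + 4q = 0, at q = 5; min AVC = 62 - 20·5 + 2·5^2 = $12.
P = $262 exceeds min AVC = $12, so the firm stays open.
P = MC gives -200 - 40q + 6q^2 = 0, with roots -10/3 and 10. Take the larger (rising MC): q* = 10.
Check: AVC at q = 10 is $62 ≤ P, so revenue covers variable cost.
Profit = P·q − TC = 262·10 − 916 = $1704.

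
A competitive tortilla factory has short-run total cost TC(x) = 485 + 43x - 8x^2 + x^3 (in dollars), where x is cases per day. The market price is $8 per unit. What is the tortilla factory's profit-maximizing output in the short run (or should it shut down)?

Shut down

Variable cost is VC = 43x - 8x^2 + x^3, so AVC = VC/x = 43 - 8x + x^2 and MC = dTC/dx = 43 - 16x + 3x^2.
AVC is minimized where dAVC/dx = -8 + 2x = 0, at x = 4; min AVC = 43 - 8·4 + 4^2 = $27.
With P < min AVC ($8 < $27), every unit sold adds to the loss.
The firm minimizes its loss by shutting down and losing only its fixed cost of $485.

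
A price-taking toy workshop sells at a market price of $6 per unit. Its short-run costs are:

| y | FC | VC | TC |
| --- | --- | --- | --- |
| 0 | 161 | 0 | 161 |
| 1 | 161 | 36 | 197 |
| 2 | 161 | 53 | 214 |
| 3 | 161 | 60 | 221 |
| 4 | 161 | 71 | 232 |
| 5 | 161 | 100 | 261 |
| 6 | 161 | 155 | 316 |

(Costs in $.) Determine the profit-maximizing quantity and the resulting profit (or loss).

y = 0 (shut down); profit = -$161

Tabulate TR − TC: y=0: -161; y=1: -191; y=2: -202; y=3: -203; y=4: -208; y=5: -231; y=6: -280.
Profit is highest at y = 0. Equivalently, the lowest AVC in the table is 71/4 ≈ $17.75 at y = 4, and P = $6 falls below it — price never covers variable cost, so the firm shuts down and loses only its fixed cost.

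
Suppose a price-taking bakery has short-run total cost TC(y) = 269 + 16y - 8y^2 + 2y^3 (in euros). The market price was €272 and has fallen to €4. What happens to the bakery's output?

Output falls from 8 to 0 (the firm shuts down)

AVC = 16 - 8y + 2y^2, minimized at y = 2 where min AVC = €8. MC = 16 - 16y + 6y^2.
With P = €272 above the shutdown price, P = MC gives y = 8.
At P = €4 < min AVC = €8, price no longer covers variable cost at any output, so the firm shuts down: y = 0.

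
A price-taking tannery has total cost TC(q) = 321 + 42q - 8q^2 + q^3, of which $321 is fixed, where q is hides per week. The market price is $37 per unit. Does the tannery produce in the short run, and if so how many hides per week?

Variable cost is VC = 42q - 8q^2 + q^3, so AVC = VC/q = 42 - 8q + q^2 and MC = dTC/dq = 42 - 16q + 3q^2.
AVC is minimized where dAVC/dq = -8 + 2q = 0, at q = 4; min AVC = 42 - 8·4 + 4^2 = $26.
Since P = $37 ≥ min AVC = $26, price covers variable cost and the firm should produce.
Set P = MC: 37 = 42 - 16q + 3q^2 → 5 - 16q + 3q^2 = 0. The roots are q = 1/3 and q = 5; the profit-maximizing output is on the rising part of MC, so q* = 5.
Check: AVC at q = 5 is $27 ≤ P, so revenue covers variable cost.
Profit = P·q − TC = 37·5 − 456 = -$271, a loss, but smaller than the $321 fixed cost the firm would lose by shutting down.

Produce at q = 5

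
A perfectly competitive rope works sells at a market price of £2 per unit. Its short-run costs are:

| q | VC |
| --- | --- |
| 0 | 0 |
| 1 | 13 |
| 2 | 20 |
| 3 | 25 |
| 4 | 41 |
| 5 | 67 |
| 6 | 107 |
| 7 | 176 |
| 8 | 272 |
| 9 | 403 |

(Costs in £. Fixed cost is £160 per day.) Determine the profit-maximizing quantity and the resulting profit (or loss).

q = 0 (shut down); profit = -£160

Compute π = P·q − TC at each output: q=0: -160; q=1: -171; q=2: -176; q=3: -179; q=4: -193; q=5: -217; q=6: -255; q=7: -322; q=8: -416; q=9: -545.
Profit is highest at q = 0. Equivalently, the lowest AVC in the table is 25/3 ≈ £8.33 at q = 3, and P = £2 falls below it — price never covers variable cost, so the firm shuts down and loses only its fixed cost.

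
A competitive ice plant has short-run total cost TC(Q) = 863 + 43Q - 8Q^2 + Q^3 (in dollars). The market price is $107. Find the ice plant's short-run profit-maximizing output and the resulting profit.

Profit = -$351 at Q = 8

AVC = 43 - 8Q + Q^2 has its minimum $27 at Q = 4; price $107 clears that bar, so the firm operates.
MC = 43 - 16Q + 3Q^2. Setting P = MC and taking the root on the rising branch gives Q* = 8.
TR = 107·8 = 856. TC = 863 + 344 = 1207. Profit = 856 − 1207 = -$351.
Shutting down would mean losing the fixed cost of $863, so operating at a loss of $351 is better by $512.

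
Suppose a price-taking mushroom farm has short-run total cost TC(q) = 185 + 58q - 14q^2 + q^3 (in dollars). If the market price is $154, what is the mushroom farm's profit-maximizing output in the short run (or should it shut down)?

From TC, MC = TC'(q) = 58 - 28q + 3q^2 and AVC = VC/q = 58 - 14q + q^2.
AVC hits its minimum where MC = AVC, at q = 7, giving min AVC = 58 - 14·7 + 7^2 = $9.
Since P = $154 ≥ min AVC = $9, price covers variable cost and the firm should produce.
Set P = MC: 154 = 58 - 28q + 3q^2 → -96 - 28q + 3q^2 = 0. The roots are q = -8/3 and q = 12; the profit-maximizing output is on the rising part of MC, so q* = 12.
Check: AVC at q = 12 is $34 ≤ P, so revenue covers variable cost.
Profit = P·q − TC = 154·12 − 593 = $1255.

Produce at q = 12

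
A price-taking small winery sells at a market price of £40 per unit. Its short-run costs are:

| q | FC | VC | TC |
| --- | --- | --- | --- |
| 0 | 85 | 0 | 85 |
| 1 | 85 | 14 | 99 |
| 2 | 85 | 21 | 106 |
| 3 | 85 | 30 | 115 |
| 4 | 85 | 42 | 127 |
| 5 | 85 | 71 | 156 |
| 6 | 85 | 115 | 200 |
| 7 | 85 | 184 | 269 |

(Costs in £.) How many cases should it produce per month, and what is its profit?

Compute π = P·q − TC at each output: q=0: -85; q=1: -59; q=2: -26; q=3: 5; q=4: 33; q=5: 44; q=6: 40; q=7: 11.
Profit is maximized at q = 5. AVC there is 71/5 = £14.20 ≤ P, so producing beats shutting down (which would give -£85).

q = 5; profit = £44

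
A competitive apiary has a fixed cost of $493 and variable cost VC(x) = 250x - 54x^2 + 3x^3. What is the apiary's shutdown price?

The shutdown price is the minimum of AVC. VC = 250x - 54x^2 + 3x^3, so AVC = 250 - 54x + 3x^2.
dAVC/dx = -54 + 6x = 0 gives x = 9. min AVC = 250 - 54·9 + 3·9^2 = 7.
So the shutdown price is $7.

$7 per unit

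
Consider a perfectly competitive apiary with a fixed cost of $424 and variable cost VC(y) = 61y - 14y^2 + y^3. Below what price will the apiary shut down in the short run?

$12 per unit

The firm shuts down when price falls below the minimum of average variable cost. AVC = VC/y = 61 - 14y + y^2.
At the minimum of AVC, MC = AVC. MC = 61 - 28y + 3y^2; setting MC = AVC gives 2y^2 - 14y = 0, so y = 7. min AVC = 12.
For P < $12 the firm produces nothing.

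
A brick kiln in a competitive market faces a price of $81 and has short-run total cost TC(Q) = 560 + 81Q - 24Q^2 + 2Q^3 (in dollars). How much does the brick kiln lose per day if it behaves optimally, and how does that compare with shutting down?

AVC = 81 - 24Q + 2Q^2 has its minimum $9 at Q = 6; price $81 clears that bar, so the firm operates.
MC = 81 - 48Q + 6Q^2. Setting P = MC and taking the root on the rising branch gives Q* = 8.
TR = 81·8 = 648. TC = 560 + 136 = 696. Profit = 648 − 696 = -$48.
That loss of $48 beats the $560 the firm would lose by shutting down; producing recovers $512 of fixed cost.

Profit = -$48 at Q = 8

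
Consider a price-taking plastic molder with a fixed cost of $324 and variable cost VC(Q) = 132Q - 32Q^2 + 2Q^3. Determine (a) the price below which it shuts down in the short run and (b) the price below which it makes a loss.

Shutdown price = min AVC. AVC = 132 - 32Q + 2Q^2, with vertex at Q = 8 and minimum $4.
ATC = 324/Q + 132 - 32Q + 2Q^2. Setting dATC/dQ = −324/Q^2 − 32 + 4Q = 0 gives Q = 9 (since 4·9^3 − 32·9^2 = 324).
min ATC = 324/9 + 132 − 32·9 + 2·9^2 = $42. That is the break-even price.
Between these two prices the firm operates at a loss; above $42 it earns a profit.

Shutdown price = $4; break-even price = $42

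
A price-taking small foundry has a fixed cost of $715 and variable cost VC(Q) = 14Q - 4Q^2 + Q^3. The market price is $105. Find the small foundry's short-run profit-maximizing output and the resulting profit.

AVC = 14 - 4Q + Q^2 has its minimum $10 at Q = 2; price $105 clears that bar, so the firm operates.
With MC = 14 - 8Q + 3Q^2, P = MC on the upward-sloping part at Q* = 7.
TR = 105·7 = 735. TC = 715 + 245 = 960. Profit = 735 − 960 = -$225.
By producing, the firm covers all variable cost plus $490 of fixed cost; shutting down would lose the full $715.

Profit = -$225 at Q = 7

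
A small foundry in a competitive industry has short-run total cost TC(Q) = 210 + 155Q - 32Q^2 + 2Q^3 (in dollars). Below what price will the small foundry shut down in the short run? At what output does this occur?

$27 per unit, at Q = 8

The shutdown price is the minimum of AVC. VC = 155Q - 32Q^2 + 2Q^3, so AVC = 155 - 32Q + 2Q^2.
At the minimum of AVC, MC = AVC. MC = 155 - 64Q + 6Q^2; setting MC = AVC gives 4Q^2 - 32Q = 0, so Q = 8. min AVC = 27.
So the shutdown price is $27.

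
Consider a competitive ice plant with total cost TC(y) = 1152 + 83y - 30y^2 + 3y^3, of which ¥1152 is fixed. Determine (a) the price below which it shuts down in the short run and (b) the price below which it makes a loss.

Shutdown price = min AVC. AVC = 83 - 30y + 3y^2, with vertex at y = 5 and minimum ¥8.
ATC = 1152/y + 83 - 30y + 3y^2. Setting dATC/dy = −1152/y^2 − 30 + 6y = 0 gives y = 8 (since 6·8^3 − 30·8^2 = 1152).
min ATC = 1152/8 + 83 − 30·8 + 3·8^2 = ¥179. That is the break-even price.
Between these two prices the firm operates at a loss; above ¥179 it earns a profit.

Shutdown price = ¥8; break-even price = ¥179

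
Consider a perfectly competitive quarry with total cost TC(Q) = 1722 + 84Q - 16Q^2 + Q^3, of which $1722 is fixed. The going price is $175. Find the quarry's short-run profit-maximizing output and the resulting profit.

Profit = -$32 at Q = 13

AVC = 84 - 16Q + Q^2 has its minimum $20 at Q = 8; price $175 clears that bar, so the firm operates.
With MC = 84 - 32Q + 3Q^2, P = MC on the upward-sloping part at Q* = 13.
TR = 175·13 = 2275. TC = 1722 + 585 = 2307. Profit = 2275 − 2307 = -$32.
Shutting down would mean losing the fixed cost of $1722, so operating at a loss of $32 is better by $1690.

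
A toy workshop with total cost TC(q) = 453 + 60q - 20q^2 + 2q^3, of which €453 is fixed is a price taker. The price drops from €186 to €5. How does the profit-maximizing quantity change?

Output falls from 9 to 0 (the firm shuts down)

AVC = 60 - 20q + 2q^2, minimized at q = 5 where min AVC = €10. MC = 60 - 40q + 6q^2.
At P = €186 ≥ min AVC, set P = MC on the rising branch: q = 9.
At P = €5 < min AVC = €10, price no longer covers variable cost at any output, so the firm shuts down: q = 0.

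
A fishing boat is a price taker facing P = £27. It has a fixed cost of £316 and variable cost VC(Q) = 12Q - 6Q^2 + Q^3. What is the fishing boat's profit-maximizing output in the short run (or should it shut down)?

Variable cost is VC = 12Q - 6Q^2 + Q^3, so AVC = VC/Q = 12 - 6Q + Q^2 and MC = dTC/dQ = 12 - 12Q + 3Q^2.
AVC hits its minimum where MC = AVC, at Q = 3, giving min AVC = 12 - 6·3 + 3^2 = £3.
Since P = £27 ≥ min AVC = £3, price covers variable cost and the firm should produce.
Solving P = MC: -15 - 12Q + 3Q^2 = 0 ⇒ Q = -1 or 5. On the upward-sloping branch, Q* = 5.
Check: AVC at Q = 5 is £7 ≤ P, so revenue covers variable cost.
Profit = P·Q − TC = 27·5 − 351 = -£216, a loss, but smaller than the £316 fixed cost the firm would lose by shutting down.

Produce at Q = 5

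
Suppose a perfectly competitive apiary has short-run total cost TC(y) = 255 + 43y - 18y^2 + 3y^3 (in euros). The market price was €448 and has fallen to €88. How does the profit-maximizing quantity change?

MC = 43 - 36y + 9y^2; the shutdown threshold is min AVC = €16 (at y = 3).
With P = €448 above the shutdown price, P = MC gives y = 9.
At P = €88 ≥ min AVC, set P = MC: y = 5. The firm stays open but cuts output.

Output falls from 9 to 5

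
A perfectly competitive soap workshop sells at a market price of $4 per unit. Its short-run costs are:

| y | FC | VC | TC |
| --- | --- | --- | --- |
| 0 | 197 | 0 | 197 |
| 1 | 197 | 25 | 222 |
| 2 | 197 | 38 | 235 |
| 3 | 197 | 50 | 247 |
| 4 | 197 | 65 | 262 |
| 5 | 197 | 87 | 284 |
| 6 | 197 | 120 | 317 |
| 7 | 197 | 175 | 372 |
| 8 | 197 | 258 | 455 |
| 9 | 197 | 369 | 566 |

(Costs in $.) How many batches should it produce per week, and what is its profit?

Compute π = P·y − TC at each output: y=0: -197; y=1: -218; y=2: -227; y=3: -235; y=4: -246; y=5: -264; y=6: -293; y=7: -344; y=8: -423; y=9: -530.
Profit is highest at y = 0. Equivalently, the lowest AVC in the table is 65/4 ≈ $16.25 at y = 4, and P = $4 falls below it — price never covers variable cost, so the firm shuts down and loses only its fixed cost.

y = 0 (shut down); profit = -$197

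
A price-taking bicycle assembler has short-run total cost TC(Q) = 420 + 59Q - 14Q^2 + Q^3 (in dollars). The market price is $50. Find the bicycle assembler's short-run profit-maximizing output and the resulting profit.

AVC = 59 - 14Q + Q^2 has its minimum $10 at Q = 7; price $50 clears that bar, so the firm operates.
MC = 59 - 28Q + 3Q^2. Setting P = MC and taking the root on the rising branch gives Q* = 9.
TR = 50·9 = 450. TC = 420 + 126 = 546. Profit = 450 − 546 = -$96.
By producing, the firm covers all variable cost plus $324 of fixed cost; shutting down would lose the full $420.

Profit = -$96 at Q = 9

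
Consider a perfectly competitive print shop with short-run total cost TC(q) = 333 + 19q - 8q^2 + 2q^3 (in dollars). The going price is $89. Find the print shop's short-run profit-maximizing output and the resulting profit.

Profit = -$33 at q = 5

AVC = 19 - 8q + 2q^2; min AVC = $11 at q = 2. Since P = $89 ≥ min AVC, the firm produces.
With MC = 19 - 16q + 6q^2, P = MC on the upward-sloping part at q* = 5.
TR = 89·5 = 445. TC = 333 + 145 = 478. Profit = 445 − 478 = -$33.
That loss of $33 beats the $333 the firm would lose by shutting down; producing recovers $300 of fixed cost.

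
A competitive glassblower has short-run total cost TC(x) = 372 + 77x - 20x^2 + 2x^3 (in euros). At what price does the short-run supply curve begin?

€27 per unit

The firm shuts down when price falls below the minimum of average variable cost. AVC = VC/x = 77 - 20x + 2x^2.
At the minimum of AVC, MC = AVC. MC = 77 - 40x + 6x^2; setting MC = AVC gives 4x^2 - 20x = 0, so x = 5. min AVC = 27.
So the shutdown price is €27.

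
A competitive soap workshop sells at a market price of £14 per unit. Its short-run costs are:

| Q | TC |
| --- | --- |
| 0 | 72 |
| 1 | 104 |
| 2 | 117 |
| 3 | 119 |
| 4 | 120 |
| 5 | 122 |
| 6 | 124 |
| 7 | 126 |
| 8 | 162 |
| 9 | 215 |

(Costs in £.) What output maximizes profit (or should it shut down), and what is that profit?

Q = 7; profit = -£28

Profit at each row (π = 14Q − TC): Q=0: -72; Q=1: -90; Q=2: -89; Q=3: -77; Q=4: -64; Q=5: -52; Q=6: -40; Q=7: -28; Q=8: -50; Q=9: -89.
Profit is maximized at Q = 7. AVC there is 54/7 = £7.71 ≤ P, so producing beats shutting down (which would give -£72).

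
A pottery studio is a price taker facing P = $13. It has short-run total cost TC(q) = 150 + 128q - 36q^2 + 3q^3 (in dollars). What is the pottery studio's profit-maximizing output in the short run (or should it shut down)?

From TC, MC = TC'(q) = 128 - 72q + 9q^2 and AVC = VC/q = 128 - 36q + 3q^2.
The AVC parabola has its vertex at q = 36/6 = 6, where AVC = 128 - 36·6 + 3·6^2 = $20.
Since P = $13 < min AVC = $20, price fails to cover variable cost at any output.
Best response: produce nothing and absorb the $150 fixed cost.

Shut down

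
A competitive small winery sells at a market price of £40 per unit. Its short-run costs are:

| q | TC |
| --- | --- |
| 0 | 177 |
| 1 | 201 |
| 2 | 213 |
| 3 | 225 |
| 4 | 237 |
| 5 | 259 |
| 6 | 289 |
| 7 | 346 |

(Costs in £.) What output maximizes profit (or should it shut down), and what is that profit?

q = 6; profit = -£49

Compute π = P·q − TC at each output: q=0: -177; q=1: -161; q=2: -133; q=3: -105; q=4: -77; q=5: -59; q=6: -49; q=7: -66.
Profit is maximized at q = 6. AVC there is 112/6 = £18.67 ≤ P, so producing beats shutting down (which would give -£177).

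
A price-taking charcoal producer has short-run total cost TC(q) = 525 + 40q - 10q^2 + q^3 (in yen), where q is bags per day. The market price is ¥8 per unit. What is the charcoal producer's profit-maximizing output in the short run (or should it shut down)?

From TC, MC = TC'(q) = 40 - 20q + 3q^2 and AVC = VC/q = 40 - 10q + q^2.
AVC hits its minimum where MC = AVC, at q = 5, giving min AVC = 40 - 10·5 + 5^2 = ¥15.
With P < min AVC (¥8 < ¥15), every unit sold adds to the loss.
The firm minimizes its loss by shutting down and losing only its fixed cost of ¥525.

Shut down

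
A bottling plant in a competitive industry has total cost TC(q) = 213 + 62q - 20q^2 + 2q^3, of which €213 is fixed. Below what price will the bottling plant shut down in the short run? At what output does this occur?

The firm shuts down when price falls below the minimum of average variable cost. AVC = VC/q = 62 - 20q + 2q^2.
dAVC/dq = -20 + 4q = 0 gives q = 5. min AVC = 62 - 20·5 + 2·5^2 = 12.
So the shutdown price is €12.

€12 per unit, at q = 5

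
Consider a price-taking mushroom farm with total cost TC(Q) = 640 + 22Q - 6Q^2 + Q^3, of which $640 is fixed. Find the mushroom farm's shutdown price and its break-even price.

Shutdown price = $13; break-even price = $118

Shutdown price = min AVC. AVC = 22 - 6Q + Q^2, with vertex at Q = 3 and minimum $13.
ATC = 640/Q + 22 - 6Q + Q^2. Setting dATC/dQ = −640/Q^2 − 6 + 2Q = 0 gives Q = 8 (since 2·8^3 − 6·8^2 = 640).
min ATC = 640/8 + 22 − 6·8 + 8^2 = $118. That is the break-even price.
For $13 ≤ P < $118 the firm produces at a loss; below $13 it shuts down.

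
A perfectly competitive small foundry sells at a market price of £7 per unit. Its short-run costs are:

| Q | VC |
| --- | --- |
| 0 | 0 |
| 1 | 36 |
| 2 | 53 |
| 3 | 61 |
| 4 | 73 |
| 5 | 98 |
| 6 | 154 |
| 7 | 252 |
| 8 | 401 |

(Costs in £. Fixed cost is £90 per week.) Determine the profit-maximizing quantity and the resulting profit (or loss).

Tabulate TR − TC: Q=0: -90; Q=1: -119; Q=2: -129; Q=3: -130; Q=4: -135; Q=5: -153; Q=6: -202; Q=7: -293; Q=8: -435.
Profit is highest at Q = 0. Equivalently, the lowest AVC in the table is 73/4 ≈ £18.25 at Q = 4, and P = £7 falls below it — price never covers variable cost, so the firm shuts down and loses only its fixed cost.

Q = 0 (shut down); profit = -£90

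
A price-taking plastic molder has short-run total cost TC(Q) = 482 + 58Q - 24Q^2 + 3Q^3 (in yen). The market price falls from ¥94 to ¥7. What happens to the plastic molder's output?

MC = 58 - 48Q + 9Q^2; the shutdown threshold is min AVC = ¥10 (at Q = 4).
At P = ¥94 ≥ min AVC, set P = MC on the rising branch: Q = 6.
At P = ¥7 < min AVC = ¥10, price no longer covers variable cost at any output, so the firm shuts down: Q = 0.

Output falls from 6 to 0 (the firm shuts down)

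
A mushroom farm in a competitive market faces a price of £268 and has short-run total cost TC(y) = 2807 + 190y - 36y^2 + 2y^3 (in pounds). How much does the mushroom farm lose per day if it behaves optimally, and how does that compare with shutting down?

AVC = 190 - 36y + 2y^2 has its minimum £28 at y = 9; price £268 clears that bar, so the firm operates.
MC = 190 - 72y + 6y^2. Setting P = MC and taking the root on the rising branch gives y* = 13.
TR = 268·13 = 3484. TC = 2807 + 780 = 3587. Profit = 3484 − 3587 = -£103.
Shutting down would mean losing the fixed cost of £2807, so operating at a loss of £103 is better by £2704.

Profit = -£103 at y = 13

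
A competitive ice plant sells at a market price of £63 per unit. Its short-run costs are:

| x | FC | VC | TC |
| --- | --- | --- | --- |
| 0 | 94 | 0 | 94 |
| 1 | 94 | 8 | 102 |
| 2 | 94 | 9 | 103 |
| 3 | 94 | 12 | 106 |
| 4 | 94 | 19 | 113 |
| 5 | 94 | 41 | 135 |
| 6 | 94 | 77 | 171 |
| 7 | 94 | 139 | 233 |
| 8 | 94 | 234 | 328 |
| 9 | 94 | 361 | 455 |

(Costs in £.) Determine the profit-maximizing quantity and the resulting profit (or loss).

x = 7; profit = £208

Compute π = P·x − TC at each output: x=0: -94; x=1: -39; x=2: 23; x=3: 83; x=4: 139; x=5: 180; x=6: 207; x=7: 208; x=8: 176; x=9: 112.
Profit is maximized at x = 7. AVC there is 139/7 = £19.86 ≤ P, so producing beats shutting down (which would give -£94).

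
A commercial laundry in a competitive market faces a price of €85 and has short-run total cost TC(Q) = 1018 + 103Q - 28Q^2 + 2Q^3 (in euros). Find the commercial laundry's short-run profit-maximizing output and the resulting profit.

AVC = 103 - 28Q + 2Q^2; min AVC = €5 at Q = 7. Since P = €85 ≥ min AVC, the firm produces.
With MC = 103 - 56Q + 6Q^2, P = MC on the upward-sloping part at Q* = 9.
TR = 85·9 = 765. TC = 1018 + 117 = 1135. Profit = 765 − 1135 = -€370.
By producing, the firm covers all variable cost plus €648 of fixed cost; shutting down would lose the full €1018.

Profit = -€370 at Q = 9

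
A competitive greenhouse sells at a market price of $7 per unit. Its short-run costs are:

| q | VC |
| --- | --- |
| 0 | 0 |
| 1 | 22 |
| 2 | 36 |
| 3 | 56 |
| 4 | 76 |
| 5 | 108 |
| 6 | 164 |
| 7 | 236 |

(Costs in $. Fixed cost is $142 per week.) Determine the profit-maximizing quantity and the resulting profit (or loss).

q = 0 (shut down); profit = -$142

Profit at each row (π = 7q − TC): q=0: -142; q=1: -157; q=2: -164; q=3: -177; q=4: -190; q=5: -215; q=6: -264; q=7: -329.
Profit is highest at q = 0. Equivalently, the lowest AVC in the table is 36/2 ≈ $18 at q = 2, and P = $7 falls below it — price never covers variable cost, so the firm shuts down and loses only its fixed cost.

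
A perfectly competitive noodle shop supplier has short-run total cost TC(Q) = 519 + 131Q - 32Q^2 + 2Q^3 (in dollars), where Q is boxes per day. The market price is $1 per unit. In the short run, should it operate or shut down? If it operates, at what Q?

Strip out fixed cost: VC = 131Q - 32Q^2 + 2Q^3. Then AVC = 131 - 32Q + 2Q^2 and MC = 131 - 64Q + 6Q^2.
AVC hits its minimum where MC = AVC, at Q = 8, giving min AVC = 131 - 32·8 + 2·8^2 = $3.
Since P = $1 < min AVC = $3, price fails to cover variable cost at any output.
The firm minimizes its loss by shutting down and losing only its fixed cost of $519.

Shut down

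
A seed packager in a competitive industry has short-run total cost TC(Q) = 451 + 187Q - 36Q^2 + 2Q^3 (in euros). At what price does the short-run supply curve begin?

The firm shuts down when price falls below the minimum of average variable cost. AVC = VC/Q = 187 - 36Q + 2Q^2.
dAVC/dQ = -36 + 4Q = 0 gives Q = 9. min AVC = 187 - 36·9 + 2·9^2 = 25.
For P < €25 the firm produces nothing.

€25 per unit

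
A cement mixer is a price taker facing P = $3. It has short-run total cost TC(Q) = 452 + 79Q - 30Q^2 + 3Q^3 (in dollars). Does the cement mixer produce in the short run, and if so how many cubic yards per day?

Strip out fixed cost: VC = 79Q - 30Q^2 + 3Q^3. Then AVC = 79 - 30Q + 3Q^2 and MC = 79 - 60Q + 9Q^2.
AVC hits its minimum where MC = AVC, at Q = 5, giving min AVC = 79 - 30·5 + 3·5^2 = $4.
P = $3 lies below min AVC = $4; no output level covers variable cost.
Best response: produce nothing and absorb the $452 fixed cost.

Shut down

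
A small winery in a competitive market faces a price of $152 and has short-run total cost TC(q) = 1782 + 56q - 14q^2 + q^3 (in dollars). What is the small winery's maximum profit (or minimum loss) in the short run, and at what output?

Profit = -$342 at q = 12

AVC = 56 - 14q + q^2 has its minimum $7 at q = 7; price $152 clears that bar, so the firm operates.
With MC = 56 - 28q + 3q^2, P = MC on the upward-sloping part at q* = 12.
TR = 152·12 = 1824. TC = 1782 + 384 = 2166. Profit = 1824 − 2166 = -$342.
That loss of $342 beats the $1782 the firm would lose by shutting down; producing recovers $1440 of fixed cost.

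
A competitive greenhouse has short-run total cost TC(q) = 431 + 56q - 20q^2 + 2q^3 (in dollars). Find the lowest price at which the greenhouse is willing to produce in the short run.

$6 per unit

Short-run supply begins at min AVC. From VC = 56q - 20q^2 + 2q^3, AVC = 56 - 20q + 2q^2.
dAVC/dq = -20 + 4q = 0 gives q = 5. min AVC = 56 - 20·5 + 2·5^2 = 6.
So the shutdown price is $6.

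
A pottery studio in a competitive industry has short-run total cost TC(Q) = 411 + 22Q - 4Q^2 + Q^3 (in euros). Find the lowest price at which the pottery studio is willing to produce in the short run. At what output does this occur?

The shutdown price is the minimum of AVC. VC = 22Q - 4Q^2 + Q^3, so AVC = 22 - 4Q + Q^2.
dAVC/dQ = -4 + 2Q = 0 gives Q = 2. min AVC = 22 - 4·2 + 2^2 = 18.
So the shutdown price is €18.

€18 per unit, at Q = 2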